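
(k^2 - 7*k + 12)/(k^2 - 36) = (k^2 - 7*k + 12)/(k^2 - 36)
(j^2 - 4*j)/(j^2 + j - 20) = j/(j + 5)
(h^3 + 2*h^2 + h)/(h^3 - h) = (h + 1)/(h - 1)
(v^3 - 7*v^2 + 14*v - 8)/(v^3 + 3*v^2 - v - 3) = (v^2 - 6*v + 8)/(v^2 + 4*v + 3)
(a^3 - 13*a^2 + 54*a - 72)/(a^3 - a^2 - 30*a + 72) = (a - 6)/(a + 6)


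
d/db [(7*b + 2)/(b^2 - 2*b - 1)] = (7*b^2 - 14*b - 2*(b - 1)*(7*b + 2) - 7)/(-b^2 + 2*b + 1)^2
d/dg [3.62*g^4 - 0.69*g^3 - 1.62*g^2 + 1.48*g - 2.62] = 14.48*g^3 - 2.07*g^2 - 3.24*g + 1.48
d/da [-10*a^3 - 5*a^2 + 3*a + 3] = -30*a^2 - 10*a + 3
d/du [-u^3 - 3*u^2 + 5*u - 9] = -3*u^2 - 6*u + 5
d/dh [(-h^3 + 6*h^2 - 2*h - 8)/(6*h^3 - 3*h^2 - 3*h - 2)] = (-33*h^4 + 30*h^3 + 126*h^2 - 72*h - 20)/(36*h^6 - 36*h^5 - 27*h^4 - 6*h^3 + 21*h^2 + 12*h + 4)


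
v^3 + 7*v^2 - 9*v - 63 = (v - 3)*(v + 3)*(v + 7)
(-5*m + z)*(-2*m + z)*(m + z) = 10*m^3 + 3*m^2*z - 6*m*z^2 + z^3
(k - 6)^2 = k^2 - 12*k + 36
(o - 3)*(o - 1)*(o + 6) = o^3 + 2*o^2 - 21*o + 18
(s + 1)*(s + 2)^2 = s^3 + 5*s^2 + 8*s + 4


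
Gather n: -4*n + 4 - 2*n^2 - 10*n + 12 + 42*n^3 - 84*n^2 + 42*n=42*n^3 - 86*n^2 + 28*n + 16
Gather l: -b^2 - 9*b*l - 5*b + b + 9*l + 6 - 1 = -b^2 - 4*b + l*(9 - 9*b) + 5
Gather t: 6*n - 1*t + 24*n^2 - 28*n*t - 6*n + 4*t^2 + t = 24*n^2 - 28*n*t + 4*t^2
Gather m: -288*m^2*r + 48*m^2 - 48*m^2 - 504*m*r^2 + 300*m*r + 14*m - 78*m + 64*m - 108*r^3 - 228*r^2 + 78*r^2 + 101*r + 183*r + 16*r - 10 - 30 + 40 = -288*m^2*r + m*(-504*r^2 + 300*r) - 108*r^3 - 150*r^2 + 300*r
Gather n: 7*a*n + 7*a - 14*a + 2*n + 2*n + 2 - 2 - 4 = -7*a + n*(7*a + 4) - 4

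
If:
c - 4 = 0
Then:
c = 4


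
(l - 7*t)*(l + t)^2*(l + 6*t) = l^4 + l^3*t - 43*l^2*t^2 - 85*l*t^3 - 42*t^4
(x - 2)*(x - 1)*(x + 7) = x^3 + 4*x^2 - 19*x + 14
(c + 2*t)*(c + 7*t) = c^2 + 9*c*t + 14*t^2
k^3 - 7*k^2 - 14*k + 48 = (k - 8)*(k - 2)*(k + 3)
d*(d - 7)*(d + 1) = d^3 - 6*d^2 - 7*d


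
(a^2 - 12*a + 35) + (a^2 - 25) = 2*a^2 - 12*a + 10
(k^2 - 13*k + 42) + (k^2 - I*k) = 2*k^2 - 13*k - I*k + 42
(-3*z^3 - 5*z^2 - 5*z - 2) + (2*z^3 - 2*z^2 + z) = -z^3 - 7*z^2 - 4*z - 2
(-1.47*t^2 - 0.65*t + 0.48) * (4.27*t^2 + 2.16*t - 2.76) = -6.2769*t^4 - 5.9507*t^3 + 4.7028*t^2 + 2.8308*t - 1.3248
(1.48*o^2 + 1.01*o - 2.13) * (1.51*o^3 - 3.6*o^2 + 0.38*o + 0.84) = 2.2348*o^5 - 3.8029*o^4 - 6.2899*o^3 + 9.295*o^2 + 0.0389999999999999*o - 1.7892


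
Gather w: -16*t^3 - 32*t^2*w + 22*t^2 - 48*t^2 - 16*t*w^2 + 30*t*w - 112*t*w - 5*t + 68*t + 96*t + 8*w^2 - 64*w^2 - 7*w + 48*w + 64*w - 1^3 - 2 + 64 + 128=-16*t^3 - 26*t^2 + 159*t + w^2*(-16*t - 56) + w*(-32*t^2 - 82*t + 105) + 189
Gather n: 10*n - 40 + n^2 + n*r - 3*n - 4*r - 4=n^2 + n*(r + 7) - 4*r - 44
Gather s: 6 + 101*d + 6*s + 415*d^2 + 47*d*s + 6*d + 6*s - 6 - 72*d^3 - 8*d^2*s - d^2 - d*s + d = -72*d^3 + 414*d^2 + 108*d + s*(-8*d^2 + 46*d + 12)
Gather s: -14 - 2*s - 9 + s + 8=-s - 15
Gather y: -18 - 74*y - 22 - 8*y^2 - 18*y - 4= -8*y^2 - 92*y - 44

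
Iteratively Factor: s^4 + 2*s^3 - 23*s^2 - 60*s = (s + 4)*(s^3 - 2*s^2 - 15*s) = (s + 3)*(s + 4)*(s^2 - 5*s) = (s - 5)*(s + 3)*(s + 4)*(s)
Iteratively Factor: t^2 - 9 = (t + 3)*(t - 3)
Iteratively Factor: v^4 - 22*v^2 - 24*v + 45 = (v - 1)*(v^3 + v^2 - 21*v - 45) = (v - 5)*(v - 1)*(v^2 + 6*v + 9) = (v - 5)*(v - 1)*(v + 3)*(v + 3)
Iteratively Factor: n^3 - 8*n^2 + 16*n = (n)*(n^2 - 8*n + 16) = n*(n - 4)*(n - 4)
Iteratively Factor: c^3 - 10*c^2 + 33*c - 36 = (c - 3)*(c^2 - 7*c + 12) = (c - 3)^2*(c - 4)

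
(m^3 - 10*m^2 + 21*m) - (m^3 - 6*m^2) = -4*m^2 + 21*m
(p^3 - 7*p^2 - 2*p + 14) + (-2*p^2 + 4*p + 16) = p^3 - 9*p^2 + 2*p + 30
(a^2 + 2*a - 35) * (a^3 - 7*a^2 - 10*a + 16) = a^5 - 5*a^4 - 59*a^3 + 241*a^2 + 382*a - 560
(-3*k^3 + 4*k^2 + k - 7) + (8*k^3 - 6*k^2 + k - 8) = 5*k^3 - 2*k^2 + 2*k - 15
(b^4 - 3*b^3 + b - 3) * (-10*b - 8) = -10*b^5 + 22*b^4 + 24*b^3 - 10*b^2 + 22*b + 24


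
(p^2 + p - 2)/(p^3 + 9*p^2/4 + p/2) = 4*(p - 1)/(p*(4*p + 1))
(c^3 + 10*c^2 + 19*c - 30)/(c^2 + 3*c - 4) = (c^2 + 11*c + 30)/(c + 4)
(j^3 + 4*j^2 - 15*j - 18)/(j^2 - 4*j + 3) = (j^2 + 7*j + 6)/(j - 1)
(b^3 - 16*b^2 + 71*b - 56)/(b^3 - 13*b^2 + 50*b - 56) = (b^2 - 9*b + 8)/(b^2 - 6*b + 8)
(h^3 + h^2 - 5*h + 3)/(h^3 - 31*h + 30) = (h^2 + 2*h - 3)/(h^2 + h - 30)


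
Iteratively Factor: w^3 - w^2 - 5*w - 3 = (w + 1)*(w^2 - 2*w - 3) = (w - 3)*(w + 1)*(w + 1)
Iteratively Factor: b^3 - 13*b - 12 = (b + 3)*(b^2 - 3*b - 4) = (b - 4)*(b + 3)*(b + 1)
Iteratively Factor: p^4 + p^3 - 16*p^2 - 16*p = (p - 4)*(p^3 + 5*p^2 + 4*p) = (p - 4)*(p + 1)*(p^2 + 4*p) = (p - 4)*(p + 1)*(p + 4)*(p)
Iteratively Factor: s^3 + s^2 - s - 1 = (s - 1)*(s^2 + 2*s + 1) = (s - 1)*(s + 1)*(s + 1)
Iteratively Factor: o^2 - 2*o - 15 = (o + 3)*(o - 5)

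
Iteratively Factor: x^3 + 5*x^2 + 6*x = (x + 3)*(x^2 + 2*x) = x*(x + 3)*(x + 2)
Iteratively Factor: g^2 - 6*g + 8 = (g - 2)*(g - 4)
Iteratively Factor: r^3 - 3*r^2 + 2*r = (r - 2)*(r^2 - r) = r*(r - 2)*(r - 1)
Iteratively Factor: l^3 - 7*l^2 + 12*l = (l - 4)*(l^2 - 3*l) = (l - 4)*(l - 3)*(l)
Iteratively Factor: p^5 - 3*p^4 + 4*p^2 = (p - 2)*(p^4 - p^3 - 2*p^2) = p*(p - 2)*(p^3 - p^2 - 2*p) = p*(p - 2)*(p + 1)*(p^2 - 2*p) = p*(p - 2)^2*(p + 1)*(p)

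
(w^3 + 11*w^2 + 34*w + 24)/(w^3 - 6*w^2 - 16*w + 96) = (w^2 + 7*w + 6)/(w^2 - 10*w + 24)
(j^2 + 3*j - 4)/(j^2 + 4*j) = (j - 1)/j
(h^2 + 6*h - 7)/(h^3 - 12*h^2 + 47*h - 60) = (h^2 + 6*h - 7)/(h^3 - 12*h^2 + 47*h - 60)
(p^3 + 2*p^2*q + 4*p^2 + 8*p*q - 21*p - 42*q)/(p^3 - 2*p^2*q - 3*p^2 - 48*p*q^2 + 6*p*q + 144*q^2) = (p^2 + 2*p*q + 7*p + 14*q)/(p^2 - 2*p*q - 48*q^2)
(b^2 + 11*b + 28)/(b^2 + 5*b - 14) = (b + 4)/(b - 2)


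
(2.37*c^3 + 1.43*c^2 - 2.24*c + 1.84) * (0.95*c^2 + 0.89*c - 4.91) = 2.2515*c^5 + 3.4678*c^4 - 12.492*c^3 - 7.2669*c^2 + 12.636*c - 9.0344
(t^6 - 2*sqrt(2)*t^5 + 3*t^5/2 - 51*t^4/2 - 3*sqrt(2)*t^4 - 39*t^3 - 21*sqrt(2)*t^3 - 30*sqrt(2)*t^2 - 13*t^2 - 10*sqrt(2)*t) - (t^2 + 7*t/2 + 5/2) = t^6 - 2*sqrt(2)*t^5 + 3*t^5/2 - 51*t^4/2 - 3*sqrt(2)*t^4 - 39*t^3 - 21*sqrt(2)*t^3 - 30*sqrt(2)*t^2 - 14*t^2 - 10*sqrt(2)*t - 7*t/2 - 5/2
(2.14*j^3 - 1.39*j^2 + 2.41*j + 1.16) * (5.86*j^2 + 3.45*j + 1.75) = 12.5404*j^5 - 0.7624*j^4 + 13.0721*j^3 + 12.6796*j^2 + 8.2195*j + 2.03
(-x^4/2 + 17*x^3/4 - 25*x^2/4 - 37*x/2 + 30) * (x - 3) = -x^5/2 + 23*x^4/4 - 19*x^3 + x^2/4 + 171*x/2 - 90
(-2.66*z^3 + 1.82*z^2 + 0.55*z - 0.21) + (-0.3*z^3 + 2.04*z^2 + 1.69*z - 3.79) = -2.96*z^3 + 3.86*z^2 + 2.24*z - 4.0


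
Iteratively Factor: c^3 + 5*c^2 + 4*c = (c + 1)*(c^2 + 4*c) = c*(c + 1)*(c + 4)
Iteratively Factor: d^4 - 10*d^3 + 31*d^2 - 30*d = (d - 3)*(d^3 - 7*d^2 + 10*d) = (d - 5)*(d - 3)*(d^2 - 2*d) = d*(d - 5)*(d - 3)*(d - 2)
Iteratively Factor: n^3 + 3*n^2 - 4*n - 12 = (n + 2)*(n^2 + n - 6) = (n - 2)*(n + 2)*(n + 3)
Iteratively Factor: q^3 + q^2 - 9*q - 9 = (q + 1)*(q^2 - 9) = (q - 3)*(q + 1)*(q + 3)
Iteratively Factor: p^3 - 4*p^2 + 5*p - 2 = (p - 2)*(p^2 - 2*p + 1) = (p - 2)*(p - 1)*(p - 1)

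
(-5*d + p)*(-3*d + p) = 15*d^2 - 8*d*p + p^2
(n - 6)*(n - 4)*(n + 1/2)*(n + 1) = n^4 - 17*n^3/2 + 19*n^2/2 + 31*n + 12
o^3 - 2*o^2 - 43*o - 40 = (o - 8)*(o + 1)*(o + 5)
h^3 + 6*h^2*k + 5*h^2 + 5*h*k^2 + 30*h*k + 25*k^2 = (h + 5)*(h + k)*(h + 5*k)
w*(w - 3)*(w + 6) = w^3 + 3*w^2 - 18*w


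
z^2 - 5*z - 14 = (z - 7)*(z + 2)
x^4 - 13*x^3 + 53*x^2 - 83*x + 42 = (x - 7)*(x - 3)*(x - 2)*(x - 1)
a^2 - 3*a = a*(a - 3)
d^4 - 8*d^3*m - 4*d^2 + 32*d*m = d*(d - 2)*(d + 2)*(d - 8*m)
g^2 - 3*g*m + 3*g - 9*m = (g + 3)*(g - 3*m)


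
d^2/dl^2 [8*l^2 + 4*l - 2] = 16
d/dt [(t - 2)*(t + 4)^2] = 3*t*(t + 4)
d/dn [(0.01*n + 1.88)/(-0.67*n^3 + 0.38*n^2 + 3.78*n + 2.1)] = (0.0134*n^3 + 3.775*n^2 - 1.4288*n - 7.0854)/(0.4489*n^6 - 0.5092*n^5 - 4.9208*n^4 + 0.0587999999999993*n^3 + 15.8844*n^2 + 15.876*n + 4.41)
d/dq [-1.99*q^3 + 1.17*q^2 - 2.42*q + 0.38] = -5.97*q^2 + 2.34*q - 2.42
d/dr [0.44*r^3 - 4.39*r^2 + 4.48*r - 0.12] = 1.32*r^2 - 8.78*r + 4.48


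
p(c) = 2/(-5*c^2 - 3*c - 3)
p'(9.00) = 0.00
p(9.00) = 0.00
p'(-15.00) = 0.00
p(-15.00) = 0.00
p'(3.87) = 0.01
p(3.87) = -0.02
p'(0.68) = 0.36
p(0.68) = -0.27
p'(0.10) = 0.71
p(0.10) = -0.60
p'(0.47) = 0.51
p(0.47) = -0.36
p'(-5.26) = -0.01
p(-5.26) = -0.02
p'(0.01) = 0.68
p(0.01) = -0.66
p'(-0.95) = -0.60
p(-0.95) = -0.43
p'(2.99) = 0.02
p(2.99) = -0.04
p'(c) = 2*(10*c + 3)/(-5*c^2 - 3*c - 3)^2 = 2*(10*c + 3)/(5*c^2 + 3*c + 3)^2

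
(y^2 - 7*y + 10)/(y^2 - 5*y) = (y - 2)/y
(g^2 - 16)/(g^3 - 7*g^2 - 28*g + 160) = (g + 4)/(g^2 - 3*g - 40)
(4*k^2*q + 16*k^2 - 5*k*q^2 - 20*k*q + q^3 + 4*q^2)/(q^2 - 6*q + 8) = (4*k^2*q + 16*k^2 - 5*k*q^2 - 20*k*q + q^3 + 4*q^2)/(q^2 - 6*q + 8)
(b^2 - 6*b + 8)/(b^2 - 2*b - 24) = (-b^2 + 6*b - 8)/(-b^2 + 2*b + 24)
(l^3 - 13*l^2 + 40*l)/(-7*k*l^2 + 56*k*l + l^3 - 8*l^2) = (5 - l)/(7*k - l)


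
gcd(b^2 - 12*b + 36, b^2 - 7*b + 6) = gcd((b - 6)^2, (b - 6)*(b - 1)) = b - 6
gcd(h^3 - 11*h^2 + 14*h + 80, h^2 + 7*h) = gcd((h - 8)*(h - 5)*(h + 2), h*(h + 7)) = 1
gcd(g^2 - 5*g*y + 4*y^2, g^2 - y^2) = -g + y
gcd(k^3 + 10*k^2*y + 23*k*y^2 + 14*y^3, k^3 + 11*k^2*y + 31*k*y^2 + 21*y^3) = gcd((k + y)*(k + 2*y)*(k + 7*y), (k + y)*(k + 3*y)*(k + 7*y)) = k^2 + 8*k*y + 7*y^2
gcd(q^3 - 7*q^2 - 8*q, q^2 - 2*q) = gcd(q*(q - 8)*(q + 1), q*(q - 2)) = q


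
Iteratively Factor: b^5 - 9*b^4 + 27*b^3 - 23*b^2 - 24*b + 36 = (b - 2)*(b^4 - 7*b^3 + 13*b^2 + 3*b - 18) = (b - 2)*(b + 1)*(b^3 - 8*b^2 + 21*b - 18) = (b - 3)*(b - 2)*(b + 1)*(b^2 - 5*b + 6) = (b - 3)*(b - 2)^2*(b + 1)*(b - 3)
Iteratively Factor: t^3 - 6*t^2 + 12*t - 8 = (t - 2)*(t^2 - 4*t + 4) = (t - 2)^2*(t - 2)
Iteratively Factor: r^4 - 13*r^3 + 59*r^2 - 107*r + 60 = (r - 1)*(r^3 - 12*r^2 + 47*r - 60) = (r - 3)*(r - 1)*(r^2 - 9*r + 20) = (r - 4)*(r - 3)*(r - 1)*(r - 5)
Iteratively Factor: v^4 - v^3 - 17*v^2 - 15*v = (v)*(v^3 - v^2 - 17*v - 15) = v*(v + 3)*(v^2 - 4*v - 5) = v*(v + 1)*(v + 3)*(v - 5)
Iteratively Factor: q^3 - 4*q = (q + 2)*(q^2 - 2*q) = q*(q + 2)*(q - 2)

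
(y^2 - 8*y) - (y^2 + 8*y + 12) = -16*y - 12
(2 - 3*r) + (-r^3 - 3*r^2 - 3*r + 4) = -r^3 - 3*r^2 - 6*r + 6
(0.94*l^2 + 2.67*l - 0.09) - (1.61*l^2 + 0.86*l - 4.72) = -0.67*l^2 + 1.81*l + 4.63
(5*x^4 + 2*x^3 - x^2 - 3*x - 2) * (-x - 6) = -5*x^5 - 32*x^4 - 11*x^3 + 9*x^2 + 20*x + 12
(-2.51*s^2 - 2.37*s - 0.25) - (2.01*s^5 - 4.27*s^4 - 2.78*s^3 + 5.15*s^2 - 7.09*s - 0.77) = -2.01*s^5 + 4.27*s^4 + 2.78*s^3 - 7.66*s^2 + 4.72*s + 0.52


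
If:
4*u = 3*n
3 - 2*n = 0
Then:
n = 3/2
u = 9/8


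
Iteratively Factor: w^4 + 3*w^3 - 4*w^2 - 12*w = (w - 2)*(w^3 + 5*w^2 + 6*w) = w*(w - 2)*(w^2 + 5*w + 6) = w*(w - 2)*(w + 3)*(w + 2)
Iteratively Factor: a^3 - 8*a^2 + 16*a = (a - 4)*(a^2 - 4*a) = a*(a - 4)*(a - 4)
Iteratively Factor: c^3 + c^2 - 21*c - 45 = (c + 3)*(c^2 - 2*c - 15) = (c + 3)^2*(c - 5)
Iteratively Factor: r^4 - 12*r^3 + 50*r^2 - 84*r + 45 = (r - 3)*(r^3 - 9*r^2 + 23*r - 15) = (r - 3)*(r - 1)*(r^2 - 8*r + 15) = (r - 3)^2*(r - 1)*(r - 5)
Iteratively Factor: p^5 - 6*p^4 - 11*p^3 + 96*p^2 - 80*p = (p - 1)*(p^4 - 5*p^3 - 16*p^2 + 80*p) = p*(p - 1)*(p^3 - 5*p^2 - 16*p + 80) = p*(p - 1)*(p + 4)*(p^2 - 9*p + 20) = p*(p - 4)*(p - 1)*(p + 4)*(p - 5)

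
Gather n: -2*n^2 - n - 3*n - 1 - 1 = -2*n^2 - 4*n - 2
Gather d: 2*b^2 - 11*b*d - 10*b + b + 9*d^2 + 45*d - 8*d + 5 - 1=2*b^2 - 9*b + 9*d^2 + d*(37 - 11*b) + 4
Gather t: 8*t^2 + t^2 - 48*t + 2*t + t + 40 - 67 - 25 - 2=9*t^2 - 45*t - 54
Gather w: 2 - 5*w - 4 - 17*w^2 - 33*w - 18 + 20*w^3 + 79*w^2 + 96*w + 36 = 20*w^3 + 62*w^2 + 58*w + 16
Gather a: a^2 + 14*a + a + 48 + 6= a^2 + 15*a + 54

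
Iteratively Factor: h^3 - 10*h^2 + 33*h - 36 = (h - 4)*(h^2 - 6*h + 9) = (h - 4)*(h - 3)*(h - 3)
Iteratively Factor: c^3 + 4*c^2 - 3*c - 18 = (c + 3)*(c^2 + c - 6) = (c + 3)^2*(c - 2)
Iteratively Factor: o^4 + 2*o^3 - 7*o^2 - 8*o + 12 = (o - 1)*(o^3 + 3*o^2 - 4*o - 12) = (o - 1)*(o + 3)*(o^2 - 4) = (o - 1)*(o + 2)*(o + 3)*(o - 2)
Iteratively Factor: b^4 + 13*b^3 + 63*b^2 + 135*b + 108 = (b + 3)*(b^3 + 10*b^2 + 33*b + 36) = (b + 3)*(b + 4)*(b^2 + 6*b + 9) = (b + 3)^2*(b + 4)*(b + 3)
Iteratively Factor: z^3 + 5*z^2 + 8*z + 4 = (z + 1)*(z^2 + 4*z + 4) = (z + 1)*(z + 2)*(z + 2)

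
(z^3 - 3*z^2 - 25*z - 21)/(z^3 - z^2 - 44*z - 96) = (z^2 - 6*z - 7)/(z^2 - 4*z - 32)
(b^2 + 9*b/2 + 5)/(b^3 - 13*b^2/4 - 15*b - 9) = 2*(2*b + 5)/(4*b^2 - 21*b - 18)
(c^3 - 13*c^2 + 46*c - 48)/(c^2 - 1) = (c^3 - 13*c^2 + 46*c - 48)/(c^2 - 1)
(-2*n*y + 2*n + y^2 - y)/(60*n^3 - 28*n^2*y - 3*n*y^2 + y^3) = (y - 1)/(-30*n^2 - n*y + y^2)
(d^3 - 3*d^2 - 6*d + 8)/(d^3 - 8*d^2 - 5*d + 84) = (d^2 + d - 2)/(d^2 - 4*d - 21)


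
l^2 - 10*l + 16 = (l - 8)*(l - 2)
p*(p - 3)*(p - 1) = p^3 - 4*p^2 + 3*p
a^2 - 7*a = a*(a - 7)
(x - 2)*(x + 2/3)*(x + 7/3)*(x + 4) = x^4 + 5*x^3 - 4*x^2/9 - 188*x/9 - 112/9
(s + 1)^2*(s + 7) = s^3 + 9*s^2 + 15*s + 7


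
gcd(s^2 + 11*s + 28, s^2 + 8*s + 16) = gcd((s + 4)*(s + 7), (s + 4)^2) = s + 4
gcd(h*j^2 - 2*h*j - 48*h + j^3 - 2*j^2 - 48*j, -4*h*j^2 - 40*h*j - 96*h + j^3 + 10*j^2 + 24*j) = j + 6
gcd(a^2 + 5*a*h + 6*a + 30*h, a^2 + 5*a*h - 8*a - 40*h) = a + 5*h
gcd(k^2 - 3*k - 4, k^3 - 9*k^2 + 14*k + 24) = k^2 - 3*k - 4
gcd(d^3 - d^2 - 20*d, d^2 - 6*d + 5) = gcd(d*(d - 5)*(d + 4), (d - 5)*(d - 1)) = d - 5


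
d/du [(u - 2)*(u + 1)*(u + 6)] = 3*u^2 + 10*u - 8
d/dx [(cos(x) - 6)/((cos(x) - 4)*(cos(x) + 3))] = (cos(x)^2 - 12*cos(x) + 18)*sin(x)/((cos(x) - 4)^2*(cos(x) + 3)^2)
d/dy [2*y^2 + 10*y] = 4*y + 10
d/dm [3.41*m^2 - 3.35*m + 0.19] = 6.82*m - 3.35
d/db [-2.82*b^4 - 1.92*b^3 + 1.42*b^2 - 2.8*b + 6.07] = -11.28*b^3 - 5.76*b^2 + 2.84*b - 2.8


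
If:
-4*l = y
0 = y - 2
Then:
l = -1/2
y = 2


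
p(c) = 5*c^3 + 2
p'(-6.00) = 540.00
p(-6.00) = -1078.00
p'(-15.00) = 3375.00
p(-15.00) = -16873.00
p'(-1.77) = 46.99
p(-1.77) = -25.73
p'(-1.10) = 18.15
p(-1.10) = -4.66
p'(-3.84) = 221.18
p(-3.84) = -281.12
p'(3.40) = 173.40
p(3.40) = 198.52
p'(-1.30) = 25.35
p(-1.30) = -8.98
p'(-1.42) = 30.25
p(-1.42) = -12.32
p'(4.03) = 243.61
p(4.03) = 329.25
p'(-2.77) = 115.09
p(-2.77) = -104.27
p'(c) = 15*c^2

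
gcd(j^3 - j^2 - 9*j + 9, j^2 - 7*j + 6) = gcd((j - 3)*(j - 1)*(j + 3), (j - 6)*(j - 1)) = j - 1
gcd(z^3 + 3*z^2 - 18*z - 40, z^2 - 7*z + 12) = z - 4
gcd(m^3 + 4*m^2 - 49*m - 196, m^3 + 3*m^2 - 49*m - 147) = m^2 - 49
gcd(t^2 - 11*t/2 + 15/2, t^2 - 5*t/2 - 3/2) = t - 3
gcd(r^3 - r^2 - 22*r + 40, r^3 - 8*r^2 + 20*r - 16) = r^2 - 6*r + 8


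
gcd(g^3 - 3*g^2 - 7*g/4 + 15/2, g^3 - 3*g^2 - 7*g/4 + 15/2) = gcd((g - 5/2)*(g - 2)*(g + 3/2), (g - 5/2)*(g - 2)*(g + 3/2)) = g^3 - 3*g^2 - 7*g/4 + 15/2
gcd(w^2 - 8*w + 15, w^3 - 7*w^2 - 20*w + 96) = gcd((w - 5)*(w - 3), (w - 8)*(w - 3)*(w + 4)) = w - 3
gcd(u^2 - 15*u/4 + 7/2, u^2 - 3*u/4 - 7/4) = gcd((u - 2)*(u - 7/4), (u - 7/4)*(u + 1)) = u - 7/4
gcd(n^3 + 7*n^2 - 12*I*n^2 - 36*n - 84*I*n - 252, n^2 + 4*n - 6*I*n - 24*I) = n - 6*I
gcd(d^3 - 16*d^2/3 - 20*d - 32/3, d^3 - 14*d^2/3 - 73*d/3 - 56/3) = d - 8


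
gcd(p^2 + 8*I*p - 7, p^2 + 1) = p + I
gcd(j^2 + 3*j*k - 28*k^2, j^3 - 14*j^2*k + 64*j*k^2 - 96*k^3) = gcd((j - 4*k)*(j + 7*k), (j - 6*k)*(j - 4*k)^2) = j - 4*k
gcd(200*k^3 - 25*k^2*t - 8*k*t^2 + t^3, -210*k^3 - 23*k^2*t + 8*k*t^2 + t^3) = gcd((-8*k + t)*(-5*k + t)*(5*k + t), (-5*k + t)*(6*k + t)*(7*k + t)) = -5*k + t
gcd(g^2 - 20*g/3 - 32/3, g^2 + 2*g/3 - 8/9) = g + 4/3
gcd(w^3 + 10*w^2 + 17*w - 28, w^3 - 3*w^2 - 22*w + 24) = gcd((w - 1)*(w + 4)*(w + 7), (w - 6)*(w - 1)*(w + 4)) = w^2 + 3*w - 4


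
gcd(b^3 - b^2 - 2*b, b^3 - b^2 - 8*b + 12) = b - 2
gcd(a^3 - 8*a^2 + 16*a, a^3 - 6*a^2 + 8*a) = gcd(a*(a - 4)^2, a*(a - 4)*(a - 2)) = a^2 - 4*a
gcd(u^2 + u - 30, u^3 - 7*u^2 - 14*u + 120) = u - 5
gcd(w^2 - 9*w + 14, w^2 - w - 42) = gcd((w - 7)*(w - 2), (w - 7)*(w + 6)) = w - 7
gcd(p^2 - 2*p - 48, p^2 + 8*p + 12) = p + 6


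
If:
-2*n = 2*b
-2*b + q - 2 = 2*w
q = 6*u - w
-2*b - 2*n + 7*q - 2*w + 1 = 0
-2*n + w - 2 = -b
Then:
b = 39/22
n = -39/22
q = -12/11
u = -97/132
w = -73/22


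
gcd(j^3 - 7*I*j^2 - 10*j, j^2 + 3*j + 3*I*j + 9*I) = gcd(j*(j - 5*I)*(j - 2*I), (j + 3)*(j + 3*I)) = 1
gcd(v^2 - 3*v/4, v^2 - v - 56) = 1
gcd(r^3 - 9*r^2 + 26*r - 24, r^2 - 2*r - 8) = r - 4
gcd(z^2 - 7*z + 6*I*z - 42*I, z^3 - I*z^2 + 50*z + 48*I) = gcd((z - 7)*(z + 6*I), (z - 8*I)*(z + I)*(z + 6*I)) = z + 6*I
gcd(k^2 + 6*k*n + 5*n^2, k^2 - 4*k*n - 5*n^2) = k + n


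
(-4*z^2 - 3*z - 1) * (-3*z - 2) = 12*z^3 + 17*z^2 + 9*z + 2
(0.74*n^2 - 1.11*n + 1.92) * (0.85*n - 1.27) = 0.629*n^3 - 1.8833*n^2 + 3.0417*n - 2.4384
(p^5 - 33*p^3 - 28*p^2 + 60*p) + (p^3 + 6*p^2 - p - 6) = p^5 - 32*p^3 - 22*p^2 + 59*p - 6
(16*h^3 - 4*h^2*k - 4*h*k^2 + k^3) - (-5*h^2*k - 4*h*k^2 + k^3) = 16*h^3 + h^2*k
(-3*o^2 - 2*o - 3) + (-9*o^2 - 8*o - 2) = -12*o^2 - 10*o - 5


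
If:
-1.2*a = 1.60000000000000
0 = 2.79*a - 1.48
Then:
No Solution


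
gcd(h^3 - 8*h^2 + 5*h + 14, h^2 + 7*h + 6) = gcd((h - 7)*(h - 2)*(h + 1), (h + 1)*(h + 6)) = h + 1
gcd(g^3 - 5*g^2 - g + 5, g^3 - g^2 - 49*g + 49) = g - 1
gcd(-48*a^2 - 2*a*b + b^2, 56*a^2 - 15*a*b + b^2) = 8*a - b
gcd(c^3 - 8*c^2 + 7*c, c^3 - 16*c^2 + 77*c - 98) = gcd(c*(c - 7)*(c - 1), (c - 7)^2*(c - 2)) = c - 7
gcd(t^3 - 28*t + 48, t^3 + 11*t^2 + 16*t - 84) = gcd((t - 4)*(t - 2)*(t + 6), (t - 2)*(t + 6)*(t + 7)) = t^2 + 4*t - 12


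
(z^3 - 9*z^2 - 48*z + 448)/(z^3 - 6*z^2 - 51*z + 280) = (z - 8)/(z - 5)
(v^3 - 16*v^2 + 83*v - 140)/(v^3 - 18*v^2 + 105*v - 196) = (v - 5)/(v - 7)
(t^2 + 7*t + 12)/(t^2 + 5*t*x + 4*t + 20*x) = (t + 3)/(t + 5*x)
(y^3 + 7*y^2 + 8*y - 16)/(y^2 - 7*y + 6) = (y^2 + 8*y + 16)/(y - 6)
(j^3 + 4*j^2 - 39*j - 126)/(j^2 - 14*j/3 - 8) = 3*(j^2 + 10*j + 21)/(3*j + 4)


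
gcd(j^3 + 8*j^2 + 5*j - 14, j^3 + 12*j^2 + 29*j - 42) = j^2 + 6*j - 7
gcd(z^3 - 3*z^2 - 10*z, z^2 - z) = z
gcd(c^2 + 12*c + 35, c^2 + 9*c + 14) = c + 7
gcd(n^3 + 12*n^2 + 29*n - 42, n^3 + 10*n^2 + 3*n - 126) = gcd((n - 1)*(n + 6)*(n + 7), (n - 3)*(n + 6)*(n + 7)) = n^2 + 13*n + 42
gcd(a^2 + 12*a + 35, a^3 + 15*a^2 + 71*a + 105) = a^2 + 12*a + 35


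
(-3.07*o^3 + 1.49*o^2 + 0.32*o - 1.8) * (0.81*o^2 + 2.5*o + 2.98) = -2.4867*o^5 - 6.4681*o^4 - 5.1644*o^3 + 3.7822*o^2 - 3.5464*o - 5.364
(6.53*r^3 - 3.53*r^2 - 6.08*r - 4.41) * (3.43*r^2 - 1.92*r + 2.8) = 22.3979*r^5 - 24.6455*r^4 + 4.2072*r^3 - 13.3367*r^2 - 8.5568*r - 12.348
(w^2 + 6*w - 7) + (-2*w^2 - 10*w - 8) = -w^2 - 4*w - 15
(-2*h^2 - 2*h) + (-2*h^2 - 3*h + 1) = -4*h^2 - 5*h + 1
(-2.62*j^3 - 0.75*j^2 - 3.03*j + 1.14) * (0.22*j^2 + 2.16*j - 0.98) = -0.5764*j^5 - 5.8242*j^4 + 0.281*j^3 - 5.559*j^2 + 5.4318*j - 1.1172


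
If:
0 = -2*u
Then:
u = 0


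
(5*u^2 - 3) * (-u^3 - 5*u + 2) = -5*u^5 - 22*u^3 + 10*u^2 + 15*u - 6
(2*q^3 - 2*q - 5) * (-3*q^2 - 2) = -6*q^5 + 2*q^3 + 15*q^2 + 4*q + 10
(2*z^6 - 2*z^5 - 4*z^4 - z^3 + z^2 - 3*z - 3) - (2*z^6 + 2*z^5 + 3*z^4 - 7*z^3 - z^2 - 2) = -4*z^5 - 7*z^4 + 6*z^3 + 2*z^2 - 3*z - 1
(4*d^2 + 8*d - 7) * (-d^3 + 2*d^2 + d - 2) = -4*d^5 + 27*d^3 - 14*d^2 - 23*d + 14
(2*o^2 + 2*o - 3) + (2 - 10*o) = 2*o^2 - 8*o - 1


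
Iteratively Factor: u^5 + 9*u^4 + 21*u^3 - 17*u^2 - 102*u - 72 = (u + 3)*(u^4 + 6*u^3 + 3*u^2 - 26*u - 24) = (u + 3)*(u + 4)*(u^3 + 2*u^2 - 5*u - 6) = (u + 1)*(u + 3)*(u + 4)*(u^2 + u - 6) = (u - 2)*(u + 1)*(u + 3)*(u + 4)*(u + 3)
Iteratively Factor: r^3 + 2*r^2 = (r)*(r^2 + 2*r) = r^2*(r + 2)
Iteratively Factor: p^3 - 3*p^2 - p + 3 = (p + 1)*(p^2 - 4*p + 3) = (p - 3)*(p + 1)*(p - 1)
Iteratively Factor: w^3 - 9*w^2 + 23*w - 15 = (w - 5)*(w^2 - 4*w + 3) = (w - 5)*(w - 3)*(w - 1)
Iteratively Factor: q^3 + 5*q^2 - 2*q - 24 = (q - 2)*(q^2 + 7*q + 12) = (q - 2)*(q + 3)*(q + 4)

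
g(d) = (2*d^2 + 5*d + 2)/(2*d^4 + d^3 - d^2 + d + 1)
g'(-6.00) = 0.00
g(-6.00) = 0.02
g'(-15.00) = 0.00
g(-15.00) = 0.00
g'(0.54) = 0.17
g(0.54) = 3.35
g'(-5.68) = 0.01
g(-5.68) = 0.02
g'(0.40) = 2.07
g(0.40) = 3.19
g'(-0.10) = 2.82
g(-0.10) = 1.71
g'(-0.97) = -551.74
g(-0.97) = 18.27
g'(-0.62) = 224.34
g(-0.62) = -6.27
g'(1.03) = -3.30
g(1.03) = 2.15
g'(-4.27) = 0.01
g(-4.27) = 0.03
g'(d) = (4*d + 5)/(2*d^4 + d^3 - d^2 + d + 1) + (2*d^2 + 5*d + 2)*(-8*d^3 - 3*d^2 + 2*d - 1)/(2*d^4 + d^3 - d^2 + d + 1)^2 = (-8*d^5 - 32*d^4 - 26*d^3 + d^2 + 8*d + 3)/(4*d^8 + 4*d^7 - 3*d^6 + 2*d^5 + 7*d^4 - d^2 + 2*d + 1)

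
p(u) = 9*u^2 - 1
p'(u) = 18*u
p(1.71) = 25.32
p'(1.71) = 30.78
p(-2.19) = 42.16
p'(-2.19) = -39.42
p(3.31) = 97.60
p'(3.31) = 59.58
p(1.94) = 32.87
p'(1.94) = 34.92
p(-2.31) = 47.02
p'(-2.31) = -41.58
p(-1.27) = 13.52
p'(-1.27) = -22.86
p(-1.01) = 8.18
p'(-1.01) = -18.18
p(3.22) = 92.32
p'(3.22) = 57.96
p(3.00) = 80.00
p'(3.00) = 54.00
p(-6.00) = 323.00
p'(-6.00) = -108.00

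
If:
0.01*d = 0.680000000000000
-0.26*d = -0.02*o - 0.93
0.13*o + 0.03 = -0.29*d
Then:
No Solution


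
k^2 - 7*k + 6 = (k - 6)*(k - 1)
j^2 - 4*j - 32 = (j - 8)*(j + 4)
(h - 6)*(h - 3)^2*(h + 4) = h^4 - 8*h^3 - 3*h^2 + 126*h - 216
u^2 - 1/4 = (u - 1/2)*(u + 1/2)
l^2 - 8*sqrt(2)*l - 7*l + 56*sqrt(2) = (l - 7)*(l - 8*sqrt(2))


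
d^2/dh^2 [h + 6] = 0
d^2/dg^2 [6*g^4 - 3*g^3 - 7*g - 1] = 18*g*(4*g - 1)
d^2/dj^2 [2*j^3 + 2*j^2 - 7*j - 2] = 12*j + 4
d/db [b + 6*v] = 1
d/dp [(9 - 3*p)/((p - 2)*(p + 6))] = 3*p*(p - 6)/(p^4 + 8*p^3 - 8*p^2 - 96*p + 144)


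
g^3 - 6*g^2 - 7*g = g*(g - 7)*(g + 1)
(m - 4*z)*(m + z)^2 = m^3 - 2*m^2*z - 7*m*z^2 - 4*z^3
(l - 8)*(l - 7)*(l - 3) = l^3 - 18*l^2 + 101*l - 168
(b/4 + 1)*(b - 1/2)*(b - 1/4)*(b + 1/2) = b^4/4 + 15*b^3/16 - 5*b^2/16 - 15*b/64 + 1/16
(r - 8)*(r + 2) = r^2 - 6*r - 16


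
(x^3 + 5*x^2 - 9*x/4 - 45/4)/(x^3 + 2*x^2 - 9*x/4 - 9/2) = (x + 5)/(x + 2)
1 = 1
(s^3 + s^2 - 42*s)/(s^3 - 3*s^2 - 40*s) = (-s^2 - s + 42)/(-s^2 + 3*s + 40)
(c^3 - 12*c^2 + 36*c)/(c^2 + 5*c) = (c^2 - 12*c + 36)/(c + 5)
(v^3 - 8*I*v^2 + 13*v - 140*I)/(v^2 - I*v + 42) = (v^2 - I*v + 20)/(v + 6*I)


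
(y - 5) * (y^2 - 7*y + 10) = y^3 - 12*y^2 + 45*y - 50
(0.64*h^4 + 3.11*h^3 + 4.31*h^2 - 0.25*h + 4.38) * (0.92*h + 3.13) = 0.5888*h^5 + 4.8644*h^4 + 13.6995*h^3 + 13.2603*h^2 + 3.2471*h + 13.7094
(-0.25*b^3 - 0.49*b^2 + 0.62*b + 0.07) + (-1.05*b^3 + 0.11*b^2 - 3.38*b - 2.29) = -1.3*b^3 - 0.38*b^2 - 2.76*b - 2.22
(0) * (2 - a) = 0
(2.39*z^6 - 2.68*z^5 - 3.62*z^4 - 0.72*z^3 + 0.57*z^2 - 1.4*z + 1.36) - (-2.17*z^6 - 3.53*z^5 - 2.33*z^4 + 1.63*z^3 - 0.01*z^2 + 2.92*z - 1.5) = 4.56*z^6 + 0.85*z^5 - 1.29*z^4 - 2.35*z^3 + 0.58*z^2 - 4.32*z + 2.86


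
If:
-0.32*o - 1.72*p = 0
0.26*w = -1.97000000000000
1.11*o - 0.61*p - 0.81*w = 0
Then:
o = -5.02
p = 0.93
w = -7.58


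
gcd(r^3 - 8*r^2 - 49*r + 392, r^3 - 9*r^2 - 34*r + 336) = r^2 - 15*r + 56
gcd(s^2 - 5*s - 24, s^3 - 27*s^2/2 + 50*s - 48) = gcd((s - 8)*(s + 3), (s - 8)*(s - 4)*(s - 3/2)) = s - 8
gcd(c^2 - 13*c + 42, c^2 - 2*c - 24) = c - 6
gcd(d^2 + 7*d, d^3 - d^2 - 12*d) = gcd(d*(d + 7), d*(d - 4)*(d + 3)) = d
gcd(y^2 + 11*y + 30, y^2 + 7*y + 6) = y + 6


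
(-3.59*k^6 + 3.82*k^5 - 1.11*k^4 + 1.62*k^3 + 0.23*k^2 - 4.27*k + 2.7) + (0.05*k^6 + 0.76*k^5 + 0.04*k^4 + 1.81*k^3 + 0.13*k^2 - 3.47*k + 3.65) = -3.54*k^6 + 4.58*k^5 - 1.07*k^4 + 3.43*k^3 + 0.36*k^2 - 7.74*k + 6.35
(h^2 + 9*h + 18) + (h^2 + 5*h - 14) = 2*h^2 + 14*h + 4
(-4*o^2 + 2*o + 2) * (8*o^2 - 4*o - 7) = -32*o^4 + 32*o^3 + 36*o^2 - 22*o - 14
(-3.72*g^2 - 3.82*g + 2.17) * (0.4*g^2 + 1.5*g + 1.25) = -1.488*g^4 - 7.108*g^3 - 9.512*g^2 - 1.52*g + 2.7125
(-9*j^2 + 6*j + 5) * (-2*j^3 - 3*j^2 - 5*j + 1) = 18*j^5 + 15*j^4 + 17*j^3 - 54*j^2 - 19*j + 5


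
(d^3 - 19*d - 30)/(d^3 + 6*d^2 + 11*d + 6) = (d - 5)/(d + 1)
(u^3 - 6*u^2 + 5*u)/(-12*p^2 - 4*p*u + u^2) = u*(-u^2 + 6*u - 5)/(12*p^2 + 4*p*u - u^2)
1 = 1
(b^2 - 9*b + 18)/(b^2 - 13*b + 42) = (b - 3)/(b - 7)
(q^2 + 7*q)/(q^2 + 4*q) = (q + 7)/(q + 4)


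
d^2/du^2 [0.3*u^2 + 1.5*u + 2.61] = 0.600000000000000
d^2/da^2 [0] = 0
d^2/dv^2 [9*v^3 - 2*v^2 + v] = 54*v - 4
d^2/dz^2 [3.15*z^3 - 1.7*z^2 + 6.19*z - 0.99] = 18.9*z - 3.4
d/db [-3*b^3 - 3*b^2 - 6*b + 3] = -9*b^2 - 6*b - 6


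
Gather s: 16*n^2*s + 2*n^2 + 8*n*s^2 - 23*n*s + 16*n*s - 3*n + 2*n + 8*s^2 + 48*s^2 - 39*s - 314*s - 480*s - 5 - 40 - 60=2*n^2 - n + s^2*(8*n + 56) + s*(16*n^2 - 7*n - 833) - 105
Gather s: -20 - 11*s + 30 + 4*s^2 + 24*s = 4*s^2 + 13*s + 10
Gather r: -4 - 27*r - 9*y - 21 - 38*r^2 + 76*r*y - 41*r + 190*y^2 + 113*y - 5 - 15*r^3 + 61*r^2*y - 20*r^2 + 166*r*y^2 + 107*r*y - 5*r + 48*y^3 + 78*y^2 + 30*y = -15*r^3 + r^2*(61*y - 58) + r*(166*y^2 + 183*y - 73) + 48*y^3 + 268*y^2 + 134*y - 30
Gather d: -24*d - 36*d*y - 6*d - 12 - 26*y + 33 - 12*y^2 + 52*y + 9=d*(-36*y - 30) - 12*y^2 + 26*y + 30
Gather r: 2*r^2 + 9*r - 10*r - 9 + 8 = 2*r^2 - r - 1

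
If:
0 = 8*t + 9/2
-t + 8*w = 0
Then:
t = -9/16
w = -9/128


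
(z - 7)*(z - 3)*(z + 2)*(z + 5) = z^4 - 3*z^3 - 39*z^2 + 47*z + 210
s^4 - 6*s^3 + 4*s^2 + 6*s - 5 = (s - 5)*(s - 1)^2*(s + 1)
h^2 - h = h*(h - 1)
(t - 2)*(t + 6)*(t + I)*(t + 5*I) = t^4 + 4*t^3 + 6*I*t^3 - 17*t^2 + 24*I*t^2 - 20*t - 72*I*t + 60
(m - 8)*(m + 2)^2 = m^3 - 4*m^2 - 28*m - 32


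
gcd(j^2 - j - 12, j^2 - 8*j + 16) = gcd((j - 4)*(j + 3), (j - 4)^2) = j - 4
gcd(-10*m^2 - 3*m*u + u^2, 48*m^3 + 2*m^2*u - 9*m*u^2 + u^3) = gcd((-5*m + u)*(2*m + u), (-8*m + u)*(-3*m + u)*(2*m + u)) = 2*m + u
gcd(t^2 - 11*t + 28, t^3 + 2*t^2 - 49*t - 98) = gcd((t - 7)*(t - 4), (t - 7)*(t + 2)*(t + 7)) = t - 7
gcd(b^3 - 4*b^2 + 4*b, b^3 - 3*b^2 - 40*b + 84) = b - 2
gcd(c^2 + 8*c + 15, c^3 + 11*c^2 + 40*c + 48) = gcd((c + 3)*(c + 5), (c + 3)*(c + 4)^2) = c + 3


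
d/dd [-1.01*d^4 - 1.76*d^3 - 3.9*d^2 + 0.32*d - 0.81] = -4.04*d^3 - 5.28*d^2 - 7.8*d + 0.32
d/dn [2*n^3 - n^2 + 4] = 2*n*(3*n - 1)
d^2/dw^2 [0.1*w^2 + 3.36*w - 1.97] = 0.200000000000000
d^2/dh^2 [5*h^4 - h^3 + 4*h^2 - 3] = 60*h^2 - 6*h + 8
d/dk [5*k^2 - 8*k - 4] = 10*k - 8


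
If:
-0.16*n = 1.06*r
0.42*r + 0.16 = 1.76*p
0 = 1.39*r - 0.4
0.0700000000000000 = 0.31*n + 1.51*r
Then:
No Solution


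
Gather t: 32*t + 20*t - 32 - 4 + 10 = 52*t - 26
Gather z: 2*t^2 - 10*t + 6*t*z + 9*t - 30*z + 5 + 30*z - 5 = 2*t^2 + 6*t*z - t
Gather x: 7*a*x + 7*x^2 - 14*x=7*x^2 + x*(7*a - 14)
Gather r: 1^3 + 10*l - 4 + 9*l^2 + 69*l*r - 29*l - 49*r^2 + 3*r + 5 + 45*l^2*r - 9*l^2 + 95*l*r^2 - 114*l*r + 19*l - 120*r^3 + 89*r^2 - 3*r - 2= -120*r^3 + r^2*(95*l + 40) + r*(45*l^2 - 45*l)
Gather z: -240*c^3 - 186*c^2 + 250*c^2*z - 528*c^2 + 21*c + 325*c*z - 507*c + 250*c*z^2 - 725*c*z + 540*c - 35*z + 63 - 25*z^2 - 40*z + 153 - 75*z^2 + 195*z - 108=-240*c^3 - 714*c^2 + 54*c + z^2*(250*c - 100) + z*(250*c^2 - 400*c + 120) + 108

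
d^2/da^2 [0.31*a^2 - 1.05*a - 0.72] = 0.620000000000000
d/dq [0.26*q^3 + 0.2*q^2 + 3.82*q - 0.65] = 0.78*q^2 + 0.4*q + 3.82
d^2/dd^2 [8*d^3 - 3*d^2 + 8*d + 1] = 48*d - 6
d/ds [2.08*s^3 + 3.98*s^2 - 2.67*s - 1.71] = 6.24*s^2 + 7.96*s - 2.67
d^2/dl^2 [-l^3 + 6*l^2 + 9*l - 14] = 12 - 6*l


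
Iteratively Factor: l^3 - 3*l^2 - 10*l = (l + 2)*(l^2 - 5*l) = (l - 5)*(l + 2)*(l)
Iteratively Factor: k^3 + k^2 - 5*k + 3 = (k - 1)*(k^2 + 2*k - 3) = (k - 1)^2*(k + 3)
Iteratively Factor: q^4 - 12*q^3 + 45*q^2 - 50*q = (q - 5)*(q^3 - 7*q^2 + 10*q) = (q - 5)^2*(q^2 - 2*q) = (q - 5)^2*(q - 2)*(q)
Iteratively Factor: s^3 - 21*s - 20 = (s + 1)*(s^2 - s - 20) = (s + 1)*(s + 4)*(s - 5)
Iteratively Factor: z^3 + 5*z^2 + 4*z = (z + 4)*(z^2 + z) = z*(z + 4)*(z + 1)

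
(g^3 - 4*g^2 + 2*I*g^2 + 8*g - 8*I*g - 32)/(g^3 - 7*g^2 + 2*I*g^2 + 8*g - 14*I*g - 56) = (g - 4)/(g - 7)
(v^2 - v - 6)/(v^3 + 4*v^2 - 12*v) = (v^2 - v - 6)/(v*(v^2 + 4*v - 12))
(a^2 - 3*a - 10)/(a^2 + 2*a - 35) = (a + 2)/(a + 7)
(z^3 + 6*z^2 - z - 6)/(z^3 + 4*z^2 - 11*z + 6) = (z + 1)/(z - 1)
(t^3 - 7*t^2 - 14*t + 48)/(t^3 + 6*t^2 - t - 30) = (t - 8)/(t + 5)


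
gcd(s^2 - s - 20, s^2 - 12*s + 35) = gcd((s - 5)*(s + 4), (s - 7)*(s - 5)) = s - 5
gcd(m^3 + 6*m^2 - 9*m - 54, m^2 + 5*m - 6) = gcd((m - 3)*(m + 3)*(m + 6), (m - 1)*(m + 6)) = m + 6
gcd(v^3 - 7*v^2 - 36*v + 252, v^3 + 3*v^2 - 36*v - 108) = v^2 - 36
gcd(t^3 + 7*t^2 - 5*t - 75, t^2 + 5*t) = t + 5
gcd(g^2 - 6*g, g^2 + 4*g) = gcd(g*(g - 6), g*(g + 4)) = g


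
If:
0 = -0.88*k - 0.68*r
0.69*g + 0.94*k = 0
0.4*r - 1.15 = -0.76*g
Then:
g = 1.01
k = -0.74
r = 0.96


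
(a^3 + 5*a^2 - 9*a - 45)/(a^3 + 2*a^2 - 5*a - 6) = (a^2 + 2*a - 15)/(a^2 - a - 2)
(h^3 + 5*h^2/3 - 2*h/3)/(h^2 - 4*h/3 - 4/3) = h*(-3*h^2 - 5*h + 2)/(-3*h^2 + 4*h + 4)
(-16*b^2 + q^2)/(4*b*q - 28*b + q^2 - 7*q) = (-4*b + q)/(q - 7)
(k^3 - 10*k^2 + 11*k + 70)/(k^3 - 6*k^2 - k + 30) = (k - 7)/(k - 3)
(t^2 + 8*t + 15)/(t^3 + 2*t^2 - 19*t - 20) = (t + 3)/(t^2 - 3*t - 4)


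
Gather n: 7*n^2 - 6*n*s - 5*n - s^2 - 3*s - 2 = 7*n^2 + n*(-6*s - 5) - s^2 - 3*s - 2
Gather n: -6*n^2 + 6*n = -6*n^2 + 6*n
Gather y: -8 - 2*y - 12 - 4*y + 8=-6*y - 12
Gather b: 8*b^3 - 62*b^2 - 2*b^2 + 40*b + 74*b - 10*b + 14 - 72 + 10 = 8*b^3 - 64*b^2 + 104*b - 48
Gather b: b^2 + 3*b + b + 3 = b^2 + 4*b + 3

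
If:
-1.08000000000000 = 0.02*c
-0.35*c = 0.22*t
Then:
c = -54.00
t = 85.91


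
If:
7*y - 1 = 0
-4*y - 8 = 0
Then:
No Solution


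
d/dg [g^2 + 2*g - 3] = 2*g + 2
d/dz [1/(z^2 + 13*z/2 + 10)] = 2*(-4*z - 13)/(2*z^2 + 13*z + 20)^2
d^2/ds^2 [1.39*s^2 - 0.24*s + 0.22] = 2.78000000000000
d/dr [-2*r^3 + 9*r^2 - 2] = 6*r*(3 - r)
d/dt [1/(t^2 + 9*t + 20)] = (-2*t - 9)/(t^2 + 9*t + 20)^2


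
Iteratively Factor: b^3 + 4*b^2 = (b + 4)*(b^2) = b*(b + 4)*(b)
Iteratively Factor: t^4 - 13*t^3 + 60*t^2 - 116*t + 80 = (t - 2)*(t^3 - 11*t^2 + 38*t - 40) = (t - 4)*(t - 2)*(t^2 - 7*t + 10) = (t - 5)*(t - 4)*(t - 2)*(t - 2)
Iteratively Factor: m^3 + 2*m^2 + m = (m + 1)*(m^2 + m) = m*(m + 1)*(m + 1)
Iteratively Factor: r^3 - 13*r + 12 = (r - 3)*(r^2 + 3*r - 4) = (r - 3)*(r + 4)*(r - 1)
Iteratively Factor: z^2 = (z)*(z)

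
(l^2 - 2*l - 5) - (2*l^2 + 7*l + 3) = -l^2 - 9*l - 8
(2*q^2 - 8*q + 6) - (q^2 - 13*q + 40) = q^2 + 5*q - 34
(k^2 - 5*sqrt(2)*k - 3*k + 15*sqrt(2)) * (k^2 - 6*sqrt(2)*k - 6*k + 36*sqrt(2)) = k^4 - 11*sqrt(2)*k^3 - 9*k^3 + 78*k^2 + 99*sqrt(2)*k^2 - 540*k - 198*sqrt(2)*k + 1080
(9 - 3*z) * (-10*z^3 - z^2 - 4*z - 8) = 30*z^4 - 87*z^3 + 3*z^2 - 12*z - 72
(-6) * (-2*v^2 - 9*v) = 12*v^2 + 54*v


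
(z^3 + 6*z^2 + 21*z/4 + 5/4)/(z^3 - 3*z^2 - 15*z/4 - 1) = (z + 5)/(z - 4)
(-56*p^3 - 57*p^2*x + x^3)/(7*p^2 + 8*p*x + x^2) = -8*p + x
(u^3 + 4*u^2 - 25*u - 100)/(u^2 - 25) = u + 4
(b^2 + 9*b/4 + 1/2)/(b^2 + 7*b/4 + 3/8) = 2*(b + 2)/(2*b + 3)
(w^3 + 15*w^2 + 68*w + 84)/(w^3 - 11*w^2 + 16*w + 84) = (w^2 + 13*w + 42)/(w^2 - 13*w + 42)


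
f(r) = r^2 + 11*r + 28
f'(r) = 2*r + 11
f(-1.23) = 15.98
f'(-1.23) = 8.54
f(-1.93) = 10.49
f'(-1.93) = 7.14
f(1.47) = 46.33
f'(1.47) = 13.94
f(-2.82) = 4.93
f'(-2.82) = 5.36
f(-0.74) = 20.41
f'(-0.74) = 9.52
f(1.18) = 42.37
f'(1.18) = 13.36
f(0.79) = 37.31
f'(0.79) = 12.58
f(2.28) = 58.28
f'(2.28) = 15.56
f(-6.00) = -2.00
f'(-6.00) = -1.00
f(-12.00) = 40.00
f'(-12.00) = -13.00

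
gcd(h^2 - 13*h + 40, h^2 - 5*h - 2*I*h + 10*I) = h - 5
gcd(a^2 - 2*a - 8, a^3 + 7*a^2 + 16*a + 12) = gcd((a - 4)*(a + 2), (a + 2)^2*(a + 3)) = a + 2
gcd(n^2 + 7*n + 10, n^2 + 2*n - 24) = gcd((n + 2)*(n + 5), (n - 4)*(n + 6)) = 1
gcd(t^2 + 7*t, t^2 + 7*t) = t^2 + 7*t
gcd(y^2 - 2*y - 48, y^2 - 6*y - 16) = y - 8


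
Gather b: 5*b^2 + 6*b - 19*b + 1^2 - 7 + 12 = 5*b^2 - 13*b + 6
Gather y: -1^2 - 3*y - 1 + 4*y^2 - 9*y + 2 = 4*y^2 - 12*y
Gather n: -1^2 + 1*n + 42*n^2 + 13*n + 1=42*n^2 + 14*n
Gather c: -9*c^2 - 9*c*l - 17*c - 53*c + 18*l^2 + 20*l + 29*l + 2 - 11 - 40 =-9*c^2 + c*(-9*l - 70) + 18*l^2 + 49*l - 49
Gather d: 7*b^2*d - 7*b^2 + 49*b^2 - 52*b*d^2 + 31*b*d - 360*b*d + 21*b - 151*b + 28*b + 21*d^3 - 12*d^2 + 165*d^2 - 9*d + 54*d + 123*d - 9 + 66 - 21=42*b^2 - 102*b + 21*d^3 + d^2*(153 - 52*b) + d*(7*b^2 - 329*b + 168) + 36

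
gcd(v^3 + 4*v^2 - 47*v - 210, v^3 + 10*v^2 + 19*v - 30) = v^2 + 11*v + 30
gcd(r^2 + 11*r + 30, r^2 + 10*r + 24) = r + 6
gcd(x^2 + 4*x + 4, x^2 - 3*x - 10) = x + 2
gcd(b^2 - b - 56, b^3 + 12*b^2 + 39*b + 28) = b + 7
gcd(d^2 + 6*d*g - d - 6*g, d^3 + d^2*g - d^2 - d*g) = d - 1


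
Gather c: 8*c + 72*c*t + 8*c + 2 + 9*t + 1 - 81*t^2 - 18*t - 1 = c*(72*t + 16) - 81*t^2 - 9*t + 2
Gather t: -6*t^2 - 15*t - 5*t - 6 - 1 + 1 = -6*t^2 - 20*t - 6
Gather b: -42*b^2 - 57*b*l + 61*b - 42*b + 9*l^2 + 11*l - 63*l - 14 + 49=-42*b^2 + b*(19 - 57*l) + 9*l^2 - 52*l + 35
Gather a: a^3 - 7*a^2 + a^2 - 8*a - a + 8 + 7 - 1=a^3 - 6*a^2 - 9*a + 14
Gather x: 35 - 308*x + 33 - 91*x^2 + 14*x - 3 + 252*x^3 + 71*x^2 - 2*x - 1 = 252*x^3 - 20*x^2 - 296*x + 64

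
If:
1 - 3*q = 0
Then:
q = 1/3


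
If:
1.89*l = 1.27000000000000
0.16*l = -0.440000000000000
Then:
No Solution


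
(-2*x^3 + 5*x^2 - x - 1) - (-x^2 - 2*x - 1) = -2*x^3 + 6*x^2 + x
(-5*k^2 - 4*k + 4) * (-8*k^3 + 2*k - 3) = 40*k^5 + 32*k^4 - 42*k^3 + 7*k^2 + 20*k - 12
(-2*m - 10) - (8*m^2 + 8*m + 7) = -8*m^2 - 10*m - 17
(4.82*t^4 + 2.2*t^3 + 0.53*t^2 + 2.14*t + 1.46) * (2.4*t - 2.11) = 11.568*t^5 - 4.8902*t^4 - 3.37*t^3 + 4.0177*t^2 - 1.0114*t - 3.0806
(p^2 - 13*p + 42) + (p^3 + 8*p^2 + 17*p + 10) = p^3 + 9*p^2 + 4*p + 52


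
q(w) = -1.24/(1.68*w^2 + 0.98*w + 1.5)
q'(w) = -1.24*(-3.36*w - 0.98)/(1.68*w^2 + 0.98*w + 1.5)^2 = (4.1664*w + 1.2152)/(1.68*w^2 + 0.98*w + 1.5)^2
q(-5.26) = -0.03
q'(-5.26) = -0.01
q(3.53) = -0.05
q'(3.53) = 0.02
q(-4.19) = -0.05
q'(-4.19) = -0.02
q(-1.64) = -0.28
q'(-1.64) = -0.29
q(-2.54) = -0.13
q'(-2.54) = -0.10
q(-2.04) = -0.19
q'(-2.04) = -0.17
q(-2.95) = -0.09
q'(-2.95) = -0.06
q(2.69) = -0.08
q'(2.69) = 0.05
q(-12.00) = -0.01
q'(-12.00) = -0.00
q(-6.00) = -0.02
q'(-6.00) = -0.01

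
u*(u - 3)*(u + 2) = u^3 - u^2 - 6*u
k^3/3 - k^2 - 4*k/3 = k*(k/3 + 1/3)*(k - 4)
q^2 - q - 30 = (q - 6)*(q + 5)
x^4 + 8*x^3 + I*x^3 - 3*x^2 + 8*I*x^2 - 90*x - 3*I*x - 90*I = (x - 3)*(x + 5)*(x + 6)*(x + I)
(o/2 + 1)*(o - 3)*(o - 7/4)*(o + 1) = o^4/2 - 7*o^3/8 - 7*o^2/2 + 25*o/8 + 21/4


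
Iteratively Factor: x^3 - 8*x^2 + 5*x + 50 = (x - 5)*(x^2 - 3*x - 10) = (x - 5)^2*(x + 2)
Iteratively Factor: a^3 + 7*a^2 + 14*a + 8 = (a + 4)*(a^2 + 3*a + 2) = (a + 1)*(a + 4)*(a + 2)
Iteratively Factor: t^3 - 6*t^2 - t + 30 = (t - 3)*(t^2 - 3*t - 10) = (t - 5)*(t - 3)*(t + 2)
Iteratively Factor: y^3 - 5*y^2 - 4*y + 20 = (y - 2)*(y^2 - 3*y - 10) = (y - 5)*(y - 2)*(y + 2)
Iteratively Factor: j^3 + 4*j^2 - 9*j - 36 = (j + 3)*(j^2 + j - 12) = (j + 3)*(j + 4)*(j - 3)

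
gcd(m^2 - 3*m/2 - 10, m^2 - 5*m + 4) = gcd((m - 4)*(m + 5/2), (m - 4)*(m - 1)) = m - 4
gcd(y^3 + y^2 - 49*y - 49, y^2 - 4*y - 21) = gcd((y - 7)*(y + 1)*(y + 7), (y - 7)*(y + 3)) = y - 7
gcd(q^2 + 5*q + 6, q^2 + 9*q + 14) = q + 2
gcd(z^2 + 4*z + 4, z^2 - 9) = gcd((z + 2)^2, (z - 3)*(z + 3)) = 1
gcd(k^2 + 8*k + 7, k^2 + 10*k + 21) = k + 7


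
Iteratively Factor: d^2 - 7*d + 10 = (d - 5)*(d - 2)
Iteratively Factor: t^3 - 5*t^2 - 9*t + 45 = (t - 5)*(t^2 - 9) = (t - 5)*(t - 3)*(t + 3)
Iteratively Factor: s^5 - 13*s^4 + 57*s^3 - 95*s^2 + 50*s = (s - 5)*(s^4 - 8*s^3 + 17*s^2 - 10*s) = s*(s - 5)*(s^3 - 8*s^2 + 17*s - 10) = s*(s - 5)^2*(s^2 - 3*s + 2) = s*(s - 5)^2*(s - 2)*(s - 1)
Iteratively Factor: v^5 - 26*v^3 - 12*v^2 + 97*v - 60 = (v - 1)*(v^4 + v^3 - 25*v^2 - 37*v + 60) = (v - 1)*(v + 3)*(v^3 - 2*v^2 - 19*v + 20) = (v - 1)^2*(v + 3)*(v^2 - v - 20) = (v - 5)*(v - 1)^2*(v + 3)*(v + 4)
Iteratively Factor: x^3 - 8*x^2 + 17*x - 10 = (x - 1)*(x^2 - 7*x + 10) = (x - 5)*(x - 1)*(x - 2)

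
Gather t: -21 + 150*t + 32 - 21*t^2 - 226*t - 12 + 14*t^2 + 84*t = -7*t^2 + 8*t - 1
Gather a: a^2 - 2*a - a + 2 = a^2 - 3*a + 2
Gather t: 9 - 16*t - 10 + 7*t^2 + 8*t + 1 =7*t^2 - 8*t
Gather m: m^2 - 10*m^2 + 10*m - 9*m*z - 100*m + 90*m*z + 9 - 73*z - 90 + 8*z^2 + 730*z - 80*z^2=-9*m^2 + m*(81*z - 90) - 72*z^2 + 657*z - 81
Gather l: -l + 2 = 2 - l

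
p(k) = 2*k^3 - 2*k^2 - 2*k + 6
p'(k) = 6*k^2 - 4*k - 2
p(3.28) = 48.50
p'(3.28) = 49.43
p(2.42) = 17.79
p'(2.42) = 23.46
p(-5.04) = -290.77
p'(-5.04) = 170.57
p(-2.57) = -36.02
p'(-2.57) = 47.91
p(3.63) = 68.05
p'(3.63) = 62.54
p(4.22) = 112.25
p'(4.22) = 87.97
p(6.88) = 548.89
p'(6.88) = 254.49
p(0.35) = 5.14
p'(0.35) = -2.66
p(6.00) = 354.00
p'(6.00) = 190.00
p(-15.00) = -7164.00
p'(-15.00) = 1408.00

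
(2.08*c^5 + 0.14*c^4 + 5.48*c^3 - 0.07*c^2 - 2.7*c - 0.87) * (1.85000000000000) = 3.848*c^5 + 0.259*c^4 + 10.138*c^3 - 0.1295*c^2 - 4.995*c - 1.6095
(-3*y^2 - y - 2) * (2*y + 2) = -6*y^3 - 8*y^2 - 6*y - 4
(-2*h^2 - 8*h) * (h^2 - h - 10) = -2*h^4 - 6*h^3 + 28*h^2 + 80*h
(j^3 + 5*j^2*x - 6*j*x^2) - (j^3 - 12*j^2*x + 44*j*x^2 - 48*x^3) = 17*j^2*x - 50*j*x^2 + 48*x^3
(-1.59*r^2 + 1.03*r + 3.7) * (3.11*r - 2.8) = -4.9449*r^3 + 7.6553*r^2 + 8.623*r - 10.36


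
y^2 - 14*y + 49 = (y - 7)^2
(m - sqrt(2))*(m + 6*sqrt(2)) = m^2 + 5*sqrt(2)*m - 12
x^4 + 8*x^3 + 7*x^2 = x^2*(x + 1)*(x + 7)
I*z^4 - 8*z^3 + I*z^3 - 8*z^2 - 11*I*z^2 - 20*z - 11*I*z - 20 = (z + 1)*(z + 4*I)*(z + 5*I)*(I*z + 1)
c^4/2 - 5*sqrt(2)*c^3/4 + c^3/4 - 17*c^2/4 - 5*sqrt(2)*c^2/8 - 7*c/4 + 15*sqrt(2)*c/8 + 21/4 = (c/2 + sqrt(2)/2)*(c - 1)*(c + 3/2)*(c - 7*sqrt(2)/2)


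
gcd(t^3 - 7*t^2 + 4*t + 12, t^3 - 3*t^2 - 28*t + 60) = t^2 - 8*t + 12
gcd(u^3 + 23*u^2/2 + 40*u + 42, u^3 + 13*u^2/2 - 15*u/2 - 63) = u^2 + 19*u/2 + 21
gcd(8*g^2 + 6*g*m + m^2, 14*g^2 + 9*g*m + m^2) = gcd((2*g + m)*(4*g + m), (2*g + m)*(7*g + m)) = 2*g + m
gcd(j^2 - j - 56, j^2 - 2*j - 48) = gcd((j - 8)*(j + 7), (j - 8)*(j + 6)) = j - 8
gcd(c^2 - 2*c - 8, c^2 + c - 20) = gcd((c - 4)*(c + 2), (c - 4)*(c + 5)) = c - 4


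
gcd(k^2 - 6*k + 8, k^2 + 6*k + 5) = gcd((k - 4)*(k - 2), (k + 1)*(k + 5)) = 1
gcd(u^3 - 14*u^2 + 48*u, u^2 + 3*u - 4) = 1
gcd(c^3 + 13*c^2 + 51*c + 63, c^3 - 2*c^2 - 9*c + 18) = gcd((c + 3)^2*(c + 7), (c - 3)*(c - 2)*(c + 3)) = c + 3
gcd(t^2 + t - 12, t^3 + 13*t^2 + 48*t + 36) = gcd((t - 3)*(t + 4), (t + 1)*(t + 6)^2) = 1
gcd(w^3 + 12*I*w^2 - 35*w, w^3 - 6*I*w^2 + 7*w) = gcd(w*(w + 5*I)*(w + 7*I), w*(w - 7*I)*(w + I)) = w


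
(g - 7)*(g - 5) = g^2 - 12*g + 35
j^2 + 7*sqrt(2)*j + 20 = (j + 2*sqrt(2))*(j + 5*sqrt(2))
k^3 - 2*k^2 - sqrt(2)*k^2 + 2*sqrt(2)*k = k*(k - 2)*(k - sqrt(2))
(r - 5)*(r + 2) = r^2 - 3*r - 10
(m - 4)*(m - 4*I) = m^2 - 4*m - 4*I*m + 16*I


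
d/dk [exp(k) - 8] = exp(k)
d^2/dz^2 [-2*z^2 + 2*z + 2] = -4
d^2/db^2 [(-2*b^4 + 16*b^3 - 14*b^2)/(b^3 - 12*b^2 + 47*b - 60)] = 32*(-b^6 + 48*b^5 - 615*b^4 + 3448*b^3 - 9270*b^2 + 10800*b - 3150)/(b^9 - 36*b^8 + 573*b^7 - 5292*b^6 + 31251*b^5 - 122364*b^4 + 317663*b^3 - 527220*b^2 + 507600*b - 216000)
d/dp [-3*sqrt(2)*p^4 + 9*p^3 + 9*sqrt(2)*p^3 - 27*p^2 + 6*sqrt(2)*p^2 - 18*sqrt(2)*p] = -12*sqrt(2)*p^3 + 27*p^2 + 27*sqrt(2)*p^2 - 54*p + 12*sqrt(2)*p - 18*sqrt(2)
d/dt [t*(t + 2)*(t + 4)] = 3*t^2 + 12*t + 8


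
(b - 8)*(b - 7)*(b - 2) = b^3 - 17*b^2 + 86*b - 112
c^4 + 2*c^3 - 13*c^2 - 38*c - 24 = (c - 4)*(c + 1)*(c + 2)*(c + 3)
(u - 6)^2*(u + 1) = u^3 - 11*u^2 + 24*u + 36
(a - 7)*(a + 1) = a^2 - 6*a - 7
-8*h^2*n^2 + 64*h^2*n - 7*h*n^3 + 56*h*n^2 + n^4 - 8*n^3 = n*(-8*h + n)*(h + n)*(n - 8)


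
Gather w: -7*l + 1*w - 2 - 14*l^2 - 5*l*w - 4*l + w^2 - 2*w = -14*l^2 - 11*l + w^2 + w*(-5*l - 1) - 2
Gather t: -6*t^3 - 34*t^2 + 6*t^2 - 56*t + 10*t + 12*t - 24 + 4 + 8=-6*t^3 - 28*t^2 - 34*t - 12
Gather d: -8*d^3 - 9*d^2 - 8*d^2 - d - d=-8*d^3 - 17*d^2 - 2*d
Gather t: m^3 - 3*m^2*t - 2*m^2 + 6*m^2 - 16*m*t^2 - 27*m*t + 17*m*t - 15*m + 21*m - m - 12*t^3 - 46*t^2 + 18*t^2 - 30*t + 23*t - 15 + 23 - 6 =m^3 + 4*m^2 + 5*m - 12*t^3 + t^2*(-16*m - 28) + t*(-3*m^2 - 10*m - 7) + 2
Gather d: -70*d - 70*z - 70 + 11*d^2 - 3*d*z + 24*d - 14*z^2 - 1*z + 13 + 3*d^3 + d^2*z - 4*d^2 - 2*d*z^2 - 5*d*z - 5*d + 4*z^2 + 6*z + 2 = 3*d^3 + d^2*(z + 7) + d*(-2*z^2 - 8*z - 51) - 10*z^2 - 65*z - 55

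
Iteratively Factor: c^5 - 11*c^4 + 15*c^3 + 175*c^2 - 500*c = (c - 5)*(c^4 - 6*c^3 - 15*c^2 + 100*c) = c*(c - 5)*(c^3 - 6*c^2 - 15*c + 100) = c*(c - 5)^2*(c^2 - c - 20) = c*(c - 5)^2*(c + 4)*(c - 5)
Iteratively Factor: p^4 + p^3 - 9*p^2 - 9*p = (p)*(p^3 + p^2 - 9*p - 9) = p*(p + 1)*(p^2 - 9) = p*(p + 1)*(p + 3)*(p - 3)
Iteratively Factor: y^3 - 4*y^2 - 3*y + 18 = (y - 3)*(y^2 - y - 6) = (y - 3)*(y + 2)*(y - 3)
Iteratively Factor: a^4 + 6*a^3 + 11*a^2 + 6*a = (a + 2)*(a^3 + 4*a^2 + 3*a) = a*(a + 2)*(a^2 + 4*a + 3) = a*(a + 2)*(a + 3)*(a + 1)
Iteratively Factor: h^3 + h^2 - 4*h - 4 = (h + 2)*(h^2 - h - 2) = (h + 1)*(h + 2)*(h - 2)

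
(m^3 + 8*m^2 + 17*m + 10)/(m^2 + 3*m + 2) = m + 5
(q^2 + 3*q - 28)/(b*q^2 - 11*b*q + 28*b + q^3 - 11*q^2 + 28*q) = (q + 7)/(b*q - 7*b + q^2 - 7*q)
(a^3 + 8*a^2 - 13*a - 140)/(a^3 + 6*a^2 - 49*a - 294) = (a^2 + a - 20)/(a^2 - a - 42)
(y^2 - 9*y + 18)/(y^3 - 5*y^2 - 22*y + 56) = (y^2 - 9*y + 18)/(y^3 - 5*y^2 - 22*y + 56)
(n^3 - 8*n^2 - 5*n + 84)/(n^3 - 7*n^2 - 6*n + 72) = (n - 7)/(n - 6)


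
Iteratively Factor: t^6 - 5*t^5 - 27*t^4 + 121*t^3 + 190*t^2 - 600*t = (t - 5)*(t^5 - 27*t^3 - 14*t^2 + 120*t) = (t - 5)*(t + 3)*(t^4 - 3*t^3 - 18*t^2 + 40*t) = (t - 5)*(t - 2)*(t + 3)*(t^3 - t^2 - 20*t) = (t - 5)^2*(t - 2)*(t + 3)*(t^2 + 4*t) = t*(t - 5)^2*(t - 2)*(t + 3)*(t + 4)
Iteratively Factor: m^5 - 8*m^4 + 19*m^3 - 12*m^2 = (m)*(m^4 - 8*m^3 + 19*m^2 - 12*m) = m*(m - 3)*(m^3 - 5*m^2 + 4*m) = m*(m - 4)*(m - 3)*(m^2 - m) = m^2*(m - 4)*(m - 3)*(m - 1)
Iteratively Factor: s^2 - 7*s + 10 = (s - 2)*(s - 5)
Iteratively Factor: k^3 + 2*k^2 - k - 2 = (k + 1)*(k^2 + k - 2) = (k - 1)*(k + 1)*(k + 2)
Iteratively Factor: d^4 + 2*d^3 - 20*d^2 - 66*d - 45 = (d - 5)*(d^3 + 7*d^2 + 15*d + 9) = (d - 5)*(d + 1)*(d^2 + 6*d + 9) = (d - 5)*(d + 1)*(d + 3)*(d + 3)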